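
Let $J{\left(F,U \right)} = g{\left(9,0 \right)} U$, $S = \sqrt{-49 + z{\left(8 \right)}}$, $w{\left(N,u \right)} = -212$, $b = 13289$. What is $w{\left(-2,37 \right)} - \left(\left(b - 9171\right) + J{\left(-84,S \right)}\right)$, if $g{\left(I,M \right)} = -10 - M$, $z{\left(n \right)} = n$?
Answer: $-4330 + 10 i \sqrt{41} \approx -4330.0 + 64.031 i$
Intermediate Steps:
$S = i \sqrt{41}$ ($S = \sqrt{-49 + 8} = \sqrt{-41} = i \sqrt{41} \approx 6.4031 i$)
$J{\left(F,U \right)} = - 10 U$ ($J{\left(F,U \right)} = \left(-10 - 0\right) U = \left(-10 + 0\right) U = - 10 U$)
$w{\left(-2,37 \right)} - \left(\left(b - 9171\right) + J{\left(-84,S \right)}\right) = -212 - \left(\left(13289 - 9171\right) - 10 i \sqrt{41}\right) = -212 - \left(4118 - 10 i \sqrt{41}\right) = -4330 + 10 i \sqrt{41}$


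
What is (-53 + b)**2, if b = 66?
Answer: 169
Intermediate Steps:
(-53 + b)**2 = (-53 + 66)**2 = 13**2 = 169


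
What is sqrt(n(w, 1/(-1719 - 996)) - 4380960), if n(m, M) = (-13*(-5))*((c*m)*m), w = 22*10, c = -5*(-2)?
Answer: 8*sqrt(423110) ≈ 5203.8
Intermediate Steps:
c = 10
w = 220
n(m, M) = 650*m**2 (n(m, M) = (-13*(-5))*((10*m)*m) = 65*(10*m**2) = 650*m**2)
sqrt(n(w, 1/(-1719 - 996)) - 4380960) = sqrt(650*220**2 - 4380960) = sqrt(650*48400 - 4380960) = sqrt(31460000 - 4380960) = sqrt(27079040) = 8*sqrt(423110)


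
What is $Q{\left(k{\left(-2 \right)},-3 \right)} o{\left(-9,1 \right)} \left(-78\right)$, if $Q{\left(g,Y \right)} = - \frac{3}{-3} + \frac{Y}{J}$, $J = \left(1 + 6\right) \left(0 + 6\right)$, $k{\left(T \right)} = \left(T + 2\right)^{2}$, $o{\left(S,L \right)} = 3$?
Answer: $- \frac{1521}{7} \approx -217.29$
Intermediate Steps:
$k{\left(T \right)} = \left(2 + T\right)^{2}$
$J = 42$ ($J = 7 \cdot 6 = 42$)
$Q{\left(g,Y \right)} = 1 + \frac{Y}{42}$ ($Q{\left(g,Y \right)} = - \frac{3}{-3} + \frac{Y}{42} = \left(-3\right) \left(- \frac{1}{3}\right) + Y \frac{1}{42} = 1 + \frac{Y}{42}$)
$Q{\left(k{\left(-2 \right)},-3 \right)} o{\left(-9,1 \right)} \left(-78\right) = \left(1 + \frac{1}{42} \left(-3\right)\right) 3 \left(-78\right) = \left(1 - \frac{1}{14}\right) 3 \left(-78\right) = \frac{13}{14} \cdot 3 \left(-78\right) = \frac{39}{14} \left(-78\right) = - \frac{1521}{7}$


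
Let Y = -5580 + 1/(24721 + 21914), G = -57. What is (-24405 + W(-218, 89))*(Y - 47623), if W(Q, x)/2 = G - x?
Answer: 61276267663088/46635 ≈ 1.3140e+9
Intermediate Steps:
W(Q, x) = -114 - 2*x (W(Q, x) = 2*(-57 - x) = -114 - 2*x)
Y = -260223299/46635 (Y = -5580 + 1/46635 = -260223299/46635 ≈ -5580.0)
(-24405 + W(-218, 89))*(Y - 47623) = (-24405 + (-114 - 2*89))*(-260223299/46635 - 47623) = (-24405 + (-114 - 178))*(-2481121904/46635) = (-24405 - 292)*(-2481121904/46635) = -24697*(-2481121904/46635) = 61276267663088/46635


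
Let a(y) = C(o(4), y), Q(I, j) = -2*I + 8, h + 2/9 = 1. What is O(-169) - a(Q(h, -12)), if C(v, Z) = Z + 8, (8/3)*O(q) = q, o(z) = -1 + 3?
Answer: -5603/72 ≈ -77.819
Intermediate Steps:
o(z) = 2
h = 7/9 (h = -2/9 + 1 = 7/9 ≈ 0.77778)
Q(I, j) = 8 - 2*I
O(q) = 3*q/8
C(v, Z) = 8 + Z
a(y) = 8 + y
O(-169) - a(Q(h, -12)) = (3/8)*(-169) - (8 + (8 - 2*7/9)) = -507/8 - (8 + (8 - 14/9)) = -507/8 - (8 + 58/9) = -507/8 - 1*130/9 = -507/8 - 130/9 = -5603/72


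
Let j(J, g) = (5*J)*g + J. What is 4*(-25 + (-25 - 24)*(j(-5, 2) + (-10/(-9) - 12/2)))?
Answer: 104744/9 ≈ 11638.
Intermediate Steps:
j(J, g) = J + 5*J*g (j(J, g) = 5*J*g + J = J + 5*J*g)
4*(-25 + (-25 - 24)*(j(-5, 2) + (-10/(-9) - 12/2))) = 4*(-25 + (-25 - 24)*(-5*(1 + 5*2) + (-10/(-9) - 12/2))) = 4*(-25 - 49*(-5*(1 + 10) + (-10*(-1/9) - 12*1/2))) = 4*(-25 - 49*(-5*11 + (10/9 - 6))) = 4*(-25 - 49*(-55 - 44/9)) = 4*(-25 - 49*(-539/9)) = 4*(-25 + 26411/9) = 4*(26186/9) = 104744/9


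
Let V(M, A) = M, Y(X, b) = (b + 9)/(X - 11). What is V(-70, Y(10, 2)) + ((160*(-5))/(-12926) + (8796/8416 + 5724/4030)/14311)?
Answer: -27424438276384521/392125353843080 ≈ -69.938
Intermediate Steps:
Y(X, b) = (9 + b)/(-11 + X)
V(-70, Y(10, 2)) + ((160*(-5))/(-12926) + (8796/8416 + 5724/4030)/14311) = -70 + ((160*(-5))/(-12926) + (8796/8416 + 5724/4030)/14311) = -70 + (-800*(-1/12926) + (8796*(1/8416) + 5724*(1/4030))*(1/14311)) = -70 + (400/6463 + (2199/2104 + 2862/2015)*(1/14311)) = -70 + (400/6463 + (10452633/4239560)*(1/14311)) = -70 + (400/6463 + 10452633/60672343160) = -70 + 24336492631079/392125353843080 = -27424438276384521/392125353843080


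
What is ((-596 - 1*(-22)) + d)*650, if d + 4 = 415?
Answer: -105950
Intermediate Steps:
d = 411 (d = -4 + 415 = 411)
((-596 - 1*(-22)) + d)*650 = ((-596 - 1*(-22)) + 411)*650 = ((-596 + 22) + 411)*650 = (-574 + 411)*650 = -163*650 = -105950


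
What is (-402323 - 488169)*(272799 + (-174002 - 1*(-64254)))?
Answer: -145195611092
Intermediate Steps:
(-402323 - 488169)*(272799 + (-174002 - 1*(-64254))) = -890492*(272799 + (-174002 + 64254)) = -890492*(272799 - 109748) = -890492*163051 = -145195611092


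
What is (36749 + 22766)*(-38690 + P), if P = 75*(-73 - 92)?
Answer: -3039133475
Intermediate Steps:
P = -12375 (P = 75*(-165) = -12375)
(36749 + 22766)*(-38690 + P) = (36749 + 22766)*(-38690 - 12375) = 59515*(-51065) = -3039133475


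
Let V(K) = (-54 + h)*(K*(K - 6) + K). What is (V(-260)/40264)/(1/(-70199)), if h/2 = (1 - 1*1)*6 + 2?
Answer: 30229444375/5033 ≈ 6.0062e+6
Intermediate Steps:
h = 4 (h = 2*((1 - 1*1)*6 + 2) = 2*((1 - 1)*6 + 2) = 2*(0*6 + 2) = 2*(0 + 2) = 2*2 = 4)
V(K) = -50*K - 50*K*(-6 + K) (V(K) = (-54 + 4)*(K*(K - 6) + K) = -50*(K*(-6 + K) + K) = -50*(K + K*(-6 + K)) = -50*K - 50*K*(-6 + K))
(V(-260)/40264)/(1/(-70199)) = ((50*(-260)*(5 - 1*(-260)))/40264)/(1/(-70199)) = ((50*(-260)*(5 + 260))*(1/40264))/(-1/70199) = ((50*(-260)*265)*(1/40264))*(-70199) = -3445000*1/40264*(-70199) = -430625/5033*(-70199) = 30229444375/5033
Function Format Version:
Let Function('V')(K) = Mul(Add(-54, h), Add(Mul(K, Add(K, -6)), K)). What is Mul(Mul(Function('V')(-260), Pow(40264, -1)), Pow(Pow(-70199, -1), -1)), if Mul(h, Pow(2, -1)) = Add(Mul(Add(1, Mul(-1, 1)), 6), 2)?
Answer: Rational(30229444375, 5033) ≈ 6.0062e+6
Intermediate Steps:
h = 4 (h = Mul(2, Add(Mul(Add(1, Mul(-1, 1)), 6), 2)) = Mul(2, Add(Mul(Add(1, -1), 6), 2)) = Mul(2, Add(Mul(0, 6), 2)) = Mul(2, Add(0, 2)) = Mul(2, 2) = 4)
Function('V')(K) = Add(Mul(-50, K), Mul(-50, K, Add(-6, K))) (Function('V')(K) = Mul(Add(-54, 4), Add(Mul(K, Add(K, -6)), K)) = Mul(-50, Add(Mul(K, Add(-6, K)), K)) = Mul(-50, Add(K, Mul(K, Add(-6, K)))) = Add(Mul(-50, K), Mul(-50, K, Add(-6, K))))
Mul(Mul(Function('V')(-260), Pow(40264, -1)), Pow(Pow(-70199, -1), -1)) = Mul(Mul(Mul(50, -260, Add(5, Mul(-1, -260))), Pow(40264, -1)), Pow(Pow(-70199, -1), -1)) = Mul(Mul(Mul(50, -260, Add(5, 260)), Rational(1, 40264)), Pow(Rational(-1, 70199), -1)) = Mul(Mul(Mul(50, -260, 265), Rational(1, 40264)), -70199) = Mul(Mul(-3445000, Rational(1, 40264)), -70199) = Mul(Rational(-430625, 5033), -70199) = Rational(30229444375, 5033)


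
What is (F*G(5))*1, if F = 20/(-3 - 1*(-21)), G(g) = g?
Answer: 50/9 ≈ 5.5556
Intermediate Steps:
F = 10/9 (F = 20/(-3 + 21) = 20/18 = 20*(1/18) = 10/9 ≈ 1.1111)
(F*G(5))*1 = ((10/9)*5)*1 = (50/9)*1 = 50/9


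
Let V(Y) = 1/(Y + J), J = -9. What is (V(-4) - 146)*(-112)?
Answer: 212688/13 ≈ 16361.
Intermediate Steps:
V(Y) = 1/(-9 + Y) (V(Y) = 1/(Y - 9) = 1/(-9 + Y))
(V(-4) - 146)*(-112) = (1/(-9 - 4) - 146)*(-112) = (1/(-13) - 146)*(-112) = (-1/13 - 146)*(-112) = -1899/13*(-112) = 212688/13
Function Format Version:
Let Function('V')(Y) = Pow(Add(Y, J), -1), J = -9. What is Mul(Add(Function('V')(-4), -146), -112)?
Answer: Rational(212688, 13) ≈ 16361.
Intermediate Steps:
Function('V')(Y) = Pow(Add(-9, Y), -1) (Function('V')(Y) = Pow(Add(Y, -9), -1) = Pow(Add(-9, Y), -1))
Mul(Add(Function('V')(-4), -146), -112) = Mul(Add(Pow(Add(-9, -4), -1), -146), -112) = Mul(Add(Pow(-13, -1), -146), -112) = Mul(Add(Rational(-1, 13), -146), -112) = Mul(Rational(-1899, 13), -112) = Rational(212688, 13)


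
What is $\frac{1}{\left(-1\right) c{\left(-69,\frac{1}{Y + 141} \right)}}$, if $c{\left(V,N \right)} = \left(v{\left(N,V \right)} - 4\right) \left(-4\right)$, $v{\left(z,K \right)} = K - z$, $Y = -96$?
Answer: $- \frac{45}{13144} \approx -0.0034236$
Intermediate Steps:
$c{\left(V,N \right)} = 16 - 4 V + 4 N$ ($c{\left(V,N \right)} = \left(\left(V - N\right) - 4\right) \left(-4\right) = \left(-4 + V - N\right) \left(-4\right) = 16 - 4 V + 4 N$)
$\frac{1}{\left(-1\right) c{\left(-69,\frac{1}{Y + 141} \right)}} = \frac{1}{\left(-1\right) \left(16 - -276 + \frac{4}{-96 + 141}\right)} = \frac{1}{\left(-1\right) \left(16 + 276 + \frac{4}{45}\right)} = \frac{1}{\left(-1\right) \frac{13144}{45}} = \frac{1}{- \frac{13144}{45}} = - \frac{45}{13144}$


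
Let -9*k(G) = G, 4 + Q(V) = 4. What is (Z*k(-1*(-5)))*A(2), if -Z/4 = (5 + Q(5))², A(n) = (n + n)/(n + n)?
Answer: 500/9 ≈ 55.556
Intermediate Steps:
Q(V) = 0 (Q(V) = -4 + 4 = 0)
k(G) = -G/9
A(n) = 1 (A(n) = (2*n)/((2*n)) = (2*n)*(1/(2*n)) = 1)
Z = -100 (Z = -4*(5 + 0)² = -4*5² = -4*25 = -100)
(Z*k(-1*(-5)))*A(2) = -(-100)*(-1*(-5))/9*1 = -(-100)*5/9*1 = -100*(-5/9)*1 = (500/9)*1 = 500/9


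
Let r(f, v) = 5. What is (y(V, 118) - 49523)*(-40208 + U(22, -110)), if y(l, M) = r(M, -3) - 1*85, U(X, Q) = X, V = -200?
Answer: 1993346158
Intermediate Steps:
y(l, M) = -80 (y(l, M) = 5 - 1*85 = 5 - 85 = -80)
(y(V, 118) - 49523)*(-40208 + U(22, -110)) = (-80 - 49523)*(-40208 + 22) = -49603*(-40186) = 1993346158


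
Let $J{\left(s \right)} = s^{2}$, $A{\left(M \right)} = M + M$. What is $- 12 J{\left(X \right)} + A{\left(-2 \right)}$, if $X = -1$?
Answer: $-16$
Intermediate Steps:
$A{\left(M \right)} = 2 M$
$- 12 J{\left(X \right)} + A{\left(-2 \right)} = - 12 \left(-1\right)^{2} + 2 \left(-2\right) = \left(-12\right) 1 - 4 = -12 - 4 = -16$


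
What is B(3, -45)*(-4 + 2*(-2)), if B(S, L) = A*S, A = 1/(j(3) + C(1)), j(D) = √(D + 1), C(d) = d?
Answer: -8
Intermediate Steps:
j(D) = √(1 + D)
A = ⅓ (A = 1/(√(1 + 3) + 1) = 1/(√4 + 1) = 1/(2 + 1) = 1/3 = ⅓ ≈ 0.33333)
B(S, L) = S/3
B(3, -45)*(-4 + 2*(-2)) = ((⅓)*3)*(-4 + 2*(-2)) = 1*(-4 - 4) = 1*(-8) = -8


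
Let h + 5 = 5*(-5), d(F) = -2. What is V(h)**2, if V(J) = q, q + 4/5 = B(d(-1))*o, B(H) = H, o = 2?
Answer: 576/25 ≈ 23.040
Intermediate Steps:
q = -24/5 (q = -4/5 - 2*2 = -4/5 - 4 = -24/5 ≈ -4.8000)
h = -30 (h = -5 + 5*(-5) = -5 - 25 = -30)
V(J) = -24/5
V(h)**2 = (-24/5)**2 = 576/25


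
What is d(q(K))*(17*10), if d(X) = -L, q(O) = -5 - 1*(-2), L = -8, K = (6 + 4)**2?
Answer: 1360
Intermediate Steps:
K = 100 (K = 10**2 = 100)
q(O) = -3 (q(O) = -5 + 2 = -3)
d(X) = 8 (d(X) = -1*(-8) = 8)
d(q(K))*(17*10) = 8*(17*10) = 8*170 = 1360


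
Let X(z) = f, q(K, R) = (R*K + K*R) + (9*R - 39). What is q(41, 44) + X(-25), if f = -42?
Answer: 3923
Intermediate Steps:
q(K, R) = -39 + 9*R + 2*K*R (q(K, R) = (K*R + K*R) + (-39 + 9*R) = 2*K*R + (-39 + 9*R) = -39 + 9*R + 2*K*R)
X(z) = -42
q(41, 44) + X(-25) = (-39 + 9*44 + 2*41*44) - 42 = (-39 + 396 + 3608) - 42 = 3965 - 42 = 3923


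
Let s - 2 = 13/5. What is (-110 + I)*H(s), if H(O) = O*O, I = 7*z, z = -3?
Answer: -69299/25 ≈ -2772.0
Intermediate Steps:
s = 23/5 (s = 2 + 13/5 = 23/5 ≈ 4.6000)
I = -21 (I = 7*(-3) = -21)
H(O) = O²
(-110 + I)*H(s) = (-110 - 21)*(23/5)² = -131*529/25 = -69299/25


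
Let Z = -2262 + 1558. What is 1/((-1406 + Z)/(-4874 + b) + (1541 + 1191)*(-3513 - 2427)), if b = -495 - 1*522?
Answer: -5891/95599617170 ≈ -6.1622e-8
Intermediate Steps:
b = -1017 (b = -495 - 522 = -1017)
Z = -704
1/((-1406 + Z)/(-4874 + b) + (1541 + 1191)*(-3513 - 2427)) = 1/((-1406 - 704)/(-4874 - 1017) + (1541 + 1191)*(-3513 - 2427)) = 1/(-2110/(-5891) + 2732*(-5940)) = 1/(-2110*(-1/5891) - 16228080) = 1/(2110/5891 - 16228080) = 1/(-95599617170/5891) = -5891/95599617170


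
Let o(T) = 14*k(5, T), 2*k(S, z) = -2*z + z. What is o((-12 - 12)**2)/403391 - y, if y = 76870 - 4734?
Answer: -29099017208/403391 ≈ -72136.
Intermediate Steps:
k(S, z) = -z/2 (k(S, z) = (-2*z + z)/2 = (-z)/2 = -z/2)
o(T) = -7*T (o(T) = 14*(-T/2) = -7*T)
y = 72136
o((-12 - 12)**2)/403391 - y = -7*(-12 - 12)**2/403391 - 1*72136 = -7*(-24)**2*(1/403391) - 72136 = -7*576*(1/403391) - 72136 = -4032*1/403391 - 72136 = -4032/403391 - 72136 = -29099017208/403391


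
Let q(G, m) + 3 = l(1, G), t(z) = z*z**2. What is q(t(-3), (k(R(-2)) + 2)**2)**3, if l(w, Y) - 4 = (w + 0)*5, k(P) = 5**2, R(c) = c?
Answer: 216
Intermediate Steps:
t(z) = z**3
k(P) = 25
l(w, Y) = 4 + 5*w (l(w, Y) = 4 + (w + 0)*5 = 4 + w*5 = 4 + 5*w)
q(G, m) = 6 (q(G, m) = -3 + (4 + 5*1) = -3 + (4 + 5) = -3 + 9 = 6)
q(t(-3), (k(R(-2)) + 2)**2)**3 = 6**3 = 216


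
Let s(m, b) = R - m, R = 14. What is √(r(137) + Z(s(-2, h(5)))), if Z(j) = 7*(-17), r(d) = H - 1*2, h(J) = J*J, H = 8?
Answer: I*√113 ≈ 10.63*I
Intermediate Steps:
h(J) = J²
s(m, b) = 14 - m
r(d) = 6 (r(d) = 8 - 1*2 = 8 - 2 = 6)
Z(j) = -119
√(r(137) + Z(s(-2, h(5)))) = √(6 - 119) = √(-113) = I*√113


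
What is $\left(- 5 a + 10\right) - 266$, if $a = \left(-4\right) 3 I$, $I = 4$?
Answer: $-16$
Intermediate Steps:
$a = -48$ ($a = \left(-4\right) 3 \cdot 4 = \left(-12\right) 4 = -48$)
$\left(- 5 a + 10\right) - 266 = \left(\left(-5\right) \left(-48\right) + 10\right) - 266 = \left(240 + 10\right) - 266 = 250 - 266 = -16$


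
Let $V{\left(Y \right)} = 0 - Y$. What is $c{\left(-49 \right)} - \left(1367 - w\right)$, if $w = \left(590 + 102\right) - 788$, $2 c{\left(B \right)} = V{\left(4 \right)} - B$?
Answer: $- \frac{2881}{2} \approx -1440.5$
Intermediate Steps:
$V{\left(Y \right)} = - Y$
$c{\left(B \right)} = -2 - \frac{B}{2}$ ($c{\left(B \right)} = \frac{\left(-1\right) 4 - B}{2} = \frac{-4 - B}{2} = -2 - \frac{B}{2}$)
$w = -96$ ($w = 692 - 788 = -96$)
$c{\left(-49 \right)} - \left(1367 - w\right) = \left(-2 - - \frac{49}{2}\right) - \left(1367 - -96\right) = \left(-2 + \frac{49}{2}\right) - \left(1367 + 96\right) = \frac{45}{2} - 1463 = - \frac{2881}{2}$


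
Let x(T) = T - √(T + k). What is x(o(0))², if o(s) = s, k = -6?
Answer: -6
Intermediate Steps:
x(T) = T - √(-6 + T) (x(T) = T - √(T - 6) = T - √(-6 + T))
x(o(0))² = (0 - √(-6 + 0))² = (0 - √(-6))² = (0 - I*√6)² = (-I*√6)² = -6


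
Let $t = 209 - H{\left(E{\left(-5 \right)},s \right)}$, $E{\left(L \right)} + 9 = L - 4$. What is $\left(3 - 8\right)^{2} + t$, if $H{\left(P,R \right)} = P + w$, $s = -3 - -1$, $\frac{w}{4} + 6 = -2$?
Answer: $284$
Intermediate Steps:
$w = -32$ ($w = -24 + 4 \left(-2\right) = -24 - 8 = -32$)
$E{\left(L \right)} = -13 + L$ ($E{\left(L \right)} = -9 + \left(L - 4\right) = -9 + \left(-4 + L\right) = -13 + L$)
$s = -2$ ($s = -3 + 1 = -2$)
$H{\left(P,R \right)} = -32 + P$ ($H{\left(P,R \right)} = P - 32 = -32 + P$)
$t = 259$ ($t = 209 - \left(-32 - 18\right) = 209 - -50 = 209 + 50 = 259$)
$\left(3 - 8\right)^{2} + t = \left(3 - 8\right)^{2} + 259 = \left(-5\right)^{2} + 259 = 25 + 259 = 284$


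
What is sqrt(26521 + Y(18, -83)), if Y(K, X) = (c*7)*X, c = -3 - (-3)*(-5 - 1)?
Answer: sqrt(38722) ≈ 196.78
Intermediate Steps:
c = -21 (c = -3 - (-3)*(-6) = -3 - 1*18 = -3 - 18 = -21)
Y(K, X) = -147*X (Y(K, X) = (-21*7)*X = -147*X)
sqrt(26521 + Y(18, -83)) = sqrt(26521 - 147*(-83)) = sqrt(26521 + 12201) = sqrt(38722)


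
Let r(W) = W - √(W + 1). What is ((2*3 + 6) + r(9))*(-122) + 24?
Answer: -2538 + 122*√10 ≈ -2152.2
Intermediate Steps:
r(W) = W - √(1 + W)
((2*3 + 6) + r(9))*(-122) + 24 = ((2*3 + 6) + (9 - √(1 + 9)))*(-122) + 24 = ((6 + 6) + (9 - √10))*(-122) + 24 = (12 + (9 - √10))*(-122) + 24 = (21 - √10)*(-122) + 24 = (-2562 + 122*√10) + 24 = -2538 + 122*√10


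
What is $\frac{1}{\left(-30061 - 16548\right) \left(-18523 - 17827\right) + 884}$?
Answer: $\frac{1}{1694238034} \approx 5.9024 \cdot 10^{-10}$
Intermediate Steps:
$\frac{1}{\left(-30061 - 16548\right) \left(-18523 - 17827\right) + 884} = \frac{1}{\left(-46609\right) \left(-36350\right) + 884} = \frac{1}{1694237150 + 884} = \frac{1}{1694238034}$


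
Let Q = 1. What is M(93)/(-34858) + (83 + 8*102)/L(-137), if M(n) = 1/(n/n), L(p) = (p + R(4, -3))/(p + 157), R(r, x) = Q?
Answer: -39171686/296293 ≈ -132.21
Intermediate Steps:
R(r, x) = 1
L(p) = (1 + p)/(157 + p) (L(p) = (p + 1)/(p + 157) = (1 + p)/(157 + p))
M(n) = 1 (M(n) = 1/1 = 1)
M(93)/(-34858) + (83 + 8*102)/L(-137) = 1/(-34858) + (83 + 8*102)/(((1 - 137)/(157 - 137))) = 1*(-1/34858) + (83 + 816)/((-136/20)) = -1/34858 + 899/(((1/20)*(-136))) = -1/34858 + 899/(-34/5) = -1/34858 + 899*(-5/34) = -1/34858 - 4495/34 = -39171686/296293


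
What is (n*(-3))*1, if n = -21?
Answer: 63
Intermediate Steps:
(n*(-3))*1 = -21*(-3)*1 = 63*1 = 63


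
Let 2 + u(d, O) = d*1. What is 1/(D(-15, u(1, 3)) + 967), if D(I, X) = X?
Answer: 1/966 ≈ 0.0010352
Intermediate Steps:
u(d, O) = -2 + d (u(d, O) = -2 + d*1 = -2 + d)
1/(D(-15, u(1, 3)) + 967) = 1/((-2 + 1) + 967) = 1/(-1 + 967) = 1/966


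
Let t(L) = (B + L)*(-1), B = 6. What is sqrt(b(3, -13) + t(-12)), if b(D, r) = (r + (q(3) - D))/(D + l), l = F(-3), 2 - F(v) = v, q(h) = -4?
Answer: sqrt(14)/2 ≈ 1.8708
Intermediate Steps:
t(L) = -6 - L (t(L) = (6 + L)*(-1) = -6 - L)
F(v) = 2 - v
l = 5 (l = 2 - 1*(-3) = 2 + 3 = 5)
b(D, r) = (-4 + r - D)/(5 + D) (b(D, r) = (r + (-4 - D))/(D + 5) = (-4 + r - D)/(5 + D))
sqrt(b(3, -13) + t(-12)) = sqrt((-4 - 13 - 1*3)/(5 + 3) + (-6 - 1*(-12))) = sqrt((-4 - 13 - 3)/8 + (-6 + 12)) = sqrt((1/8)*(-20) + 6) = sqrt(-5/2 + 6) = sqrt(7/2) = sqrt(14)/2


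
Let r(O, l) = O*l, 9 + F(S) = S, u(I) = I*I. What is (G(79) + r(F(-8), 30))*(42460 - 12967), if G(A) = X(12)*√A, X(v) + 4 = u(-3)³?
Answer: -15041430 + 21382425*√79 ≈ 1.7501e+8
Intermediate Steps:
u(I) = I²
F(S) = -9 + S
X(v) = 725 (X(v) = -4 + ((-3)²)³ = -4 + 9³ = -4 + 729 = 725)
G(A) = 725*√A
(G(79) + r(F(-8), 30))*(42460 - 12967) = (725*√79 + (-9 - 8)*30)*(42460 - 12967) = (725*√79 - 17*30)*29493 = (725*√79 - 510)*29493 = (-510 + 725*√79)*29493 = -15041430 + 21382425*√79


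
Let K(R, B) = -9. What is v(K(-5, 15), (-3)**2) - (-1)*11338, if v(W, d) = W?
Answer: 11329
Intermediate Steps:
v(K(-5, 15), (-3)**2) - (-1)*11338 = -9 - (-1)*11338 = -9 - 1*(-11338) = -9 + 11338 = 11329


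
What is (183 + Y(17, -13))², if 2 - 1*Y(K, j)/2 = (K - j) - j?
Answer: 10201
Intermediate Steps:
Y(K, j) = 4 - 2*K + 4*j (Y(K, j) = 4 - 2*((K - j) - j) = 4 - 2*(K - 2*j) = 4 + (-2*K + 4*j) = 4 - 2*K + 4*j)
(183 + Y(17, -13))² = (183 + (4 - 2*17 + 4*(-13)))² = (183 + (4 - 34 - 52))² = (183 - 82)² = 101² = 10201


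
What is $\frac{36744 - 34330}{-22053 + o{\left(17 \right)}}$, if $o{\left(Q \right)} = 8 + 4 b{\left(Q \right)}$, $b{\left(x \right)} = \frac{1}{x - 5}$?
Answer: $- \frac{3621}{33067} \approx -0.1095$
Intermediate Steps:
$b{\left(x \right)} = \frac{1}{-5 + x}$
$o{\left(Q \right)} = 8 + \frac{4}{-5 + Q}$
$\frac{36744 - 34330}{-22053 + o{\left(17 \right)}} = \frac{36744 - 34330}{-22053 + \frac{4 \left(-9 + 2 \cdot 17\right)}{-5 + 17}} = \frac{2414}{-22053 + \frac{4 \left(-9 + 34\right)}{12}} = \frac{2414}{-22053 + 4 \cdot \frac{1}{12} \cdot 25} = \frac{2414}{-22053 + \frac{25}{3}} = \frac{2414}{- \frac{66134}{3}} = 2414 \left(- \frac{3}{66134}\right) = - \frac{3621}{33067}$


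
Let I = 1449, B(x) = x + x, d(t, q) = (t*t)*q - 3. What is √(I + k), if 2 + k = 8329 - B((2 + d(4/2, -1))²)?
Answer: √9726 ≈ 98.620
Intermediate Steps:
d(t, q) = -3 + q*t² (d(t, q) = t²*q - 3 = q*t² - 3 = -3 + q*t²)
B(x) = 2*x
k = 8277 (k = -2 + (8329 - 2*(2 + (-3 - (4/2)²))²) = -2 + (8329 - 2*(2 + (-3 - (4*(½))²))²) = -2 + (8329 - 2*(2 + (-3 - 1*2²))²) = -2 + (8329 - 2*(2 + (-3 - 1*4))²) = -2 + (8329 - 2*(2 + (-3 - 4))²) = -2 + (8329 - 2*(2 - 7)²) = -2 + (8329 - 2*(-5)²) = -2 + (8329 - 2*25) = -2 + (8329 - 1*50) = -2 + (8329 - 50) = -2 + 8279 = 8277)
√(I + k) = √(1449 + 8277) = √9726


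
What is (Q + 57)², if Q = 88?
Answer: 21025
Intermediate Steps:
(Q + 57)² = (88 + 57)² = 145² = 21025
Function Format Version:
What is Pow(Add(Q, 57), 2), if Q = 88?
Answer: 21025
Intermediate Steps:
Pow(Add(Q, 57), 2) = Pow(Add(88, 57), 2) = Pow(145, 2) = 21025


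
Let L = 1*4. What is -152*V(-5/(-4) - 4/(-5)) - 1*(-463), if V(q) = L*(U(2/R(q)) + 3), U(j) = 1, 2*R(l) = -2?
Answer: -1969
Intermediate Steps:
R(l) = -1 (R(l) = (½)*(-2) = -1)
L = 4
V(q) = 16 (V(q) = 4*(1 + 3) = 4*4 = 16)
-152*V(-5/(-4) - 4/(-5)) - 1*(-463) = -152*16 - 1*(-463) = -2432 + 463 = -1969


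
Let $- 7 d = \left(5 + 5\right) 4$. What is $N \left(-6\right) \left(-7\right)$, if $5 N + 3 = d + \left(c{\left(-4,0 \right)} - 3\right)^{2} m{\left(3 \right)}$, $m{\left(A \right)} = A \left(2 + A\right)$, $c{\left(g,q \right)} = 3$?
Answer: $- \frac{366}{5} \approx -73.2$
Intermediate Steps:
$d = - \frac{40}{7}$ ($d = - \frac{\left(5 + 5\right) 4}{7} = - \frac{10 \cdot 4}{7} = \left(- \frac{1}{7}\right) 40 = - \frac{40}{7} \approx -5.7143$)
$N = - \frac{61}{35}$ ($N = - \frac{3}{5} + \frac{- \frac{40}{7} + \left(3 - 3\right)^{2} \cdot 3 \left(2 + 3\right)}{5} = - \frac{3}{5} + \frac{- \frac{40}{7} + 0^{2} \cdot 3 \cdot 5}{5} = - \frac{3}{5} + \frac{- \frac{40}{7} + 0 \cdot 15}{5} = - \frac{3}{5} + \frac{- \frac{40}{7} + 0}{5} = - \frac{3}{5} + \frac{1}{5} \left(- \frac{40}{7}\right) = - \frac{3}{5} - \frac{8}{7} = - \frac{61}{35} \approx -1.7429$)
$N \left(-6\right) \left(-7\right) = \left(- \frac{61}{35}\right) \left(-6\right) \left(-7\right) = \frac{366}{35} \left(-7\right) = - \frac{366}{5}$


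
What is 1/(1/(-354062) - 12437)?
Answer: -354062/4403469095 ≈ -8.0405e-5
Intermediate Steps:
1/(1/(-354062) - 12437) = 1/(-1/354062 - 12437) = 1/(-4403469095/354062) = -354062/4403469095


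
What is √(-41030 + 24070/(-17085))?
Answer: 2*I*√119769543777/3417 ≈ 202.56*I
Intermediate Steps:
√(-41030 + 24070/(-17085)) = √(-41030 + 24070*(-1/17085)) = √(-41030 - 4814/3417) = √(-140204324/3417) = 2*I*√119769543777/3417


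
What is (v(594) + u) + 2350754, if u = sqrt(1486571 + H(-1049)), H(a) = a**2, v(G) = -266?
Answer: 2350488 + 2*sqrt(646743) ≈ 2.3521e+6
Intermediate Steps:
u = 2*sqrt(646743) (u = sqrt(1486571 + (-1049)**2) = sqrt(1486571 + 1100401) = sqrt(2586972) = 2*sqrt(646743) ≈ 1608.4)
(v(594) + u) + 2350754 = (-266 + 2*sqrt(646743)) + 2350754 = 2350488 + 2*sqrt(646743)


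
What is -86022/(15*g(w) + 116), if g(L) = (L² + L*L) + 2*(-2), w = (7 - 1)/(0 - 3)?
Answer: -43011/88 ≈ -488.76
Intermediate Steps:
w = -2 (w = 6/(-3) = 6*(-⅓) = -2)
g(L) = -4 + 2*L² (g(L) = (L² + L²) - 4 = 2*L² - 4 = -4 + 2*L²)
-86022/(15*g(w) + 116) = -86022/(15*(-4 + 2*(-2)²) + 116) = -86022/(15*(-4 + 2*4) + 116) = -86022/(15*(-4 + 8) + 116) = -86022/(15*4 + 116) = -86022/(60 + 116) = -86022/176 = -86022*1/176 = -43011/88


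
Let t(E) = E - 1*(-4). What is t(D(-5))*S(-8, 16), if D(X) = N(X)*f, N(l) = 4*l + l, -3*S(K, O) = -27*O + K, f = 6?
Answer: -64240/3 ≈ -21413.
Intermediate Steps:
S(K, O) = 9*O - K/3 (S(K, O) = -(-27*O + K)/3 = -(K - 27*O)/3 = 9*O - K/3)
N(l) = 5*l
D(X) = 30*X (D(X) = (5*X)*6 = 30*X)
t(E) = 4 + E (t(E) = E + 4 = 4 + E)
t(D(-5))*S(-8, 16) = (4 + 30*(-5))*(9*16 - 1/3*(-8)) = (4 - 150)*(144 + 8/3) = -146*440/3 = -64240/3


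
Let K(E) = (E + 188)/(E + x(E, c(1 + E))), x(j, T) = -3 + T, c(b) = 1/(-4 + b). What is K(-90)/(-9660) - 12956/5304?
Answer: -3221851379/1319038500 ≈ -2.4426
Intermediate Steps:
K(E) = (188 + E)/(-3 + E + 1/(-3 + E)) (K(E) = (E + 188)/(E + (-3 + 1/(-4 + (1 + E)))) = (188 + E)/(E + (-3 + 1/(-3 + E))) = (188 + E)/(-3 + E + 1/(-3 + E)))
K(-90)/(-9660) - 12956/5304 = ((-3 - 90)*(188 - 90)/(1 + (-3 - 90)²))/(-9660) - 12956/5304 = (-93*98/(1 + (-93)²))*(-1/9660) - 12956*1/5304 = (-93*98/(1 + 8649))*(-1/9660) - 3239/1326 = (-93*98/8650)*(-1/9660) - 3239/1326 = ((1/8650)*(-93)*98)*(-1/9660) - 3239/1326 = -4557/4325*(-1/9660) - 3239/1326 = 217/1989500 - 3239/1326 = -3221851379/1319038500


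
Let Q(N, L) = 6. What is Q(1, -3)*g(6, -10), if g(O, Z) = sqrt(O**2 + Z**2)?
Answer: 12*sqrt(34) ≈ 69.971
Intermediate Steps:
Q(1, -3)*g(6, -10) = 6*sqrt(6**2 + (-10)**2) = 6*sqrt(36 + 100) = 6*sqrt(136) = 6*(2*sqrt(34)) = 12*sqrt(34)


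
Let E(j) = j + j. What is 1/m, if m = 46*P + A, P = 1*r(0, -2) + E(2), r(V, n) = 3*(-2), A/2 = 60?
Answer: 1/28 ≈ 0.035714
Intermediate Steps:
A = 120 (A = 2*60 = 120)
r(V, n) = -6
E(j) = 2*j
P = -2 (P = 1*(-6) + 2*2 = -6 + 4 = -2)
m = 28 (m = 46*(-2) + 120 = -92 + 120 = 28)
1/m = 1/28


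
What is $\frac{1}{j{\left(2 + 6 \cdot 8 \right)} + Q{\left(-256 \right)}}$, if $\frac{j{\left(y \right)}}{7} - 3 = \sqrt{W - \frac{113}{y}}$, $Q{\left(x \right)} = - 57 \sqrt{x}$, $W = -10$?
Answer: $\frac{10}{210 - 9120 i + 7 i \sqrt{1226}} \approx 2.6647 \cdot 10^{-5} + 0.0011261 i$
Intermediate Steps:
$j{\left(y \right)} = 21 + 7 \sqrt{-10 - \frac{113}{y}}$
$\frac{1}{j{\left(2 + 6 \cdot 8 \right)} + Q{\left(-256 \right)}} = \frac{1}{\left(21 + 7 \sqrt{-10 - \frac{113}{2 + 6 \cdot 8}}\right) - 57 \sqrt{-256}} = \frac{1}{\left(21 + 7 \sqrt{-10 - \frac{113}{2 + 48}}\right) - 57 \cdot 16 i} = \frac{1}{\left(21 + 7 \sqrt{-10 - \frac{113}{50}}\right) - 912 i} = \frac{1}{\left(21 + 7 \sqrt{- \frac{613}{50}}\right) - 912 i} = \frac{1}{\left(21 + 7 \frac{i \sqrt{1226}}{10}\right) - 912 i} = \frac{1}{\left(21 + \frac{7 i \sqrt{1226}}{10}\right) - 912 i} = \frac{1}{21 - 912 i + \frac{7 i \sqrt{1226}}{10}}$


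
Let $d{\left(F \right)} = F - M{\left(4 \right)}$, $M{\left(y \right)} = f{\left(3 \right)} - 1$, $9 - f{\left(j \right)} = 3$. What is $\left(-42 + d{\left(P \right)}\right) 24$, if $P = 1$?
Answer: $-1104$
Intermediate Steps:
$f{\left(j \right)} = 6$ ($f{\left(j \right)} = 9 - 3 = 6$)
$M{\left(y \right)} = 5$ ($M{\left(y \right)} = 6 - 1 = 5$)
$d{\left(F \right)} = -5 + F$ ($d{\left(F \right)} = F - 5 = -5 + F$)
$\left(-42 + d{\left(P \right)}\right) 24 = \left(-42 + \left(-5 + 1\right)\right) 24 = \left(-42 - 4\right) 24 = \left(-46\right) 24 = -1104$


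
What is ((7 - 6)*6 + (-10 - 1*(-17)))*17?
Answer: 221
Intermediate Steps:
((7 - 6)*6 + (-10 - 1*(-17)))*17 = (1*6 + (-10 + 17))*17 = (6 + 7)*17 = 13*17 = 221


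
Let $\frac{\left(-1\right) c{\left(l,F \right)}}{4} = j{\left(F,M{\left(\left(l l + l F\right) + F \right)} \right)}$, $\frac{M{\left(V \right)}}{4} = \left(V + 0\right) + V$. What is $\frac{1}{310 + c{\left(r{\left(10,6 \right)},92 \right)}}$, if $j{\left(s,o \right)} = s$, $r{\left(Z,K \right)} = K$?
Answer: $- \frac{1}{58} \approx -0.017241$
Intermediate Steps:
$M{\left(V \right)} = 8 V$ ($M{\left(V \right)} = 4 \left(\left(V + 0\right) + V\right) = 4 \left(V + V\right) = 4 \cdot 2 V = 8 V$)
$c{\left(l,F \right)} = - 4 F$
$\frac{1}{310 + c{\left(r{\left(10,6 \right)},92 \right)}} = \frac{1}{310 - 368} = \frac{1}{-58} = - \frac{1}{58}$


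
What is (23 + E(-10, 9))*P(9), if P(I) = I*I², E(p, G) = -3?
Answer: 14580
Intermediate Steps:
P(I) = I³
(23 + E(-10, 9))*P(9) = (23 - 3)*9³ = 20*729 = 14580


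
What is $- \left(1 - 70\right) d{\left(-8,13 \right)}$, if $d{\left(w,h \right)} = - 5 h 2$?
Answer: $-8970$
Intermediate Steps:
$d{\left(w,h \right)} = - 10 h$
$- \left(1 - 70\right) d{\left(-8,13 \right)} = - \left(1 - 70\right) \left(\left(-10\right) 13\right) = - \left(-69\right) \left(-130\right) = \left(-1\right) 8970 = -8970$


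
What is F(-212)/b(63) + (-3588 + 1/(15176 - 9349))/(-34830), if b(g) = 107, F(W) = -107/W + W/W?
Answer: 53900308289/460381783644 ≈ 0.11708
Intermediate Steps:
F(W) = 1 - 107/W (F(W) = -107/W + 1 = 1 - 107/W)
F(-212)/b(63) + (-3588 + 1/(15176 - 9349))/(-34830) = ((-107 - 212)/(-212))/107 + (-3588 + 1/(15176 - 9349))/(-34830) = -1/212*(-319)*(1/107) + (-3588 + 1/5827)*(-1/34830) = (319/212)*(1/107) + (-3588 + 1/5827)*(-1/34830) = 319/22684 - 20907275/5827*(-1/34830) = 319/22684 + 4181455/40590882 = 53900308289/460381783644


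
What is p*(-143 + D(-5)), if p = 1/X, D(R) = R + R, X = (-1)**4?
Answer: -153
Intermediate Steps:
X = 1
D(R) = 2*R
p = 1 (p = 1/1 = 1)
p*(-143 + D(-5)) = 1*(-143 + 2*(-5)) = 1*(-143 - 10) = 1*(-153) = -153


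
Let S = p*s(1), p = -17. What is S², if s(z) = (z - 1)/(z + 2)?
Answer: 0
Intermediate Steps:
s(z) = (-1 + z)/(2 + z)
S = 0 (S = -17*(-1 + 1)/(2 + 1) = -17*0/3 = -17*0 = 0)
S² = 0² = 0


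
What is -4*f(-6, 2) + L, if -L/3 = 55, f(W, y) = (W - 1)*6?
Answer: 3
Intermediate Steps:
f(W, y) = -6 + 6*W (f(W, y) = (-1 + W)*6 = -6 + 6*W)
L = -165 (L = -3*55 = -165)
-4*f(-6, 2) + L = -4*(-6 + 6*(-6)) - 165 = -4*(-6 - 36) - 165 = -4*(-42) - 165 = 168 - 165 = 3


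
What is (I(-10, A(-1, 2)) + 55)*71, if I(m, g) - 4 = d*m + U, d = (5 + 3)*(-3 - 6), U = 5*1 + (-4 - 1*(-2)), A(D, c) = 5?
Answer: 55522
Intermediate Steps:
U = 3 (U = 5 + (-4 + 2) = 5 - 2 = 3)
d = -72 (d = 8*(-9) = -72)
I(m, g) = 7 - 72*m (I(m, g) = 4 + (-72*m + 3) = 4 + (3 - 72*m) = 7 - 72*m)
(I(-10, A(-1, 2)) + 55)*71 = ((7 - 72*(-10)) + 55)*71 = ((7 + 720) + 55)*71 = (727 + 55)*71 = 782*71 = 55522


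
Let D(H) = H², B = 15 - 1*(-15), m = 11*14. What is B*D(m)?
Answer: 711480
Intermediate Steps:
m = 154
B = 30 (B = 15 + 15 = 30)
B*D(m) = 30*154² = 30*23716 = 711480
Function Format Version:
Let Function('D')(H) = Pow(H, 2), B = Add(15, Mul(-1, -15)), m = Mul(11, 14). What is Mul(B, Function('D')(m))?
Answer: 711480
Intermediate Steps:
m = 154
B = 30 (B = Add(15, 15) = 30)
Mul(B, Function('D')(m)) = Mul(30, Pow(154, 2)) = Mul(30, 23716) = 711480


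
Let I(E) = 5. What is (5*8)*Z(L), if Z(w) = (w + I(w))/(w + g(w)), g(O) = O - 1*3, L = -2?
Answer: -120/7 ≈ -17.143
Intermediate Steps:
g(O) = -3 + O (g(O) = O - 3 = -3 + O)
Z(w) = (5 + w)/(-3 + 2*w) (Z(w) = (w + 5)/(w + (-3 + w)) = (5 + w)/(-3 + 2*w))
(5*8)*Z(L) = (5*8)*((5 - 2)/(-3 + 2*(-2))) = 40*(3/(-3 - 4)) = 40*(3/(-7)) = 40*(-⅐*3) = 40*(-3/7) = -120/7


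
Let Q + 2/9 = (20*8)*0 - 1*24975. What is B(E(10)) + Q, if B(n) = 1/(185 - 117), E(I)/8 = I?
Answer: -15284827/612 ≈ -24975.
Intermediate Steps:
E(I) = 8*I
B(n) = 1/68
Q = -224777/9 (Q = -2/9 + ((20*8)*0 - 1*24975) = -2/9 + (160*0 - 24975) = -2/9 + (0 - 24975) = -2/9 - 24975 = -224777/9 ≈ -24975.)
B(E(10)) + Q = 1/68 - 224777/9 = -15284827/612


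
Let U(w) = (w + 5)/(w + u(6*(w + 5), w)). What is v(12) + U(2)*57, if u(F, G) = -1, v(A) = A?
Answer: 411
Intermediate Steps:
U(w) = (5 + w)/(-1 + w) (U(w) = (w + 5)/(w - 1) = (5 + w)/(-1 + w))
v(12) + U(2)*57 = 12 + ((5 + 2)/(-1 + 2))*57 = 12 + (7/1)*57 = 12 + (1*7)*57 = 12 + 7*57 = 12 + 399 = 411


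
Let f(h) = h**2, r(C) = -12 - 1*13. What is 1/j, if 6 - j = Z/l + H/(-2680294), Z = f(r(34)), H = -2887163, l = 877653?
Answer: 2352368069982/11578605967703 ≈ 0.20317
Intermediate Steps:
r(C) = -25 (r(C) = -12 - 13 = -25)
Z = 625 (Z = (-25)**2 = 625)
j = 11578605967703/2352368069982 (j = 6 - (625/877653 - 2887163/(-2680294)) = 6 - (625*(1/877653) - 2887163*(-1/2680294)) = 6 - (625/877653 + 2887163/2680294) = 6 - 1*2535602452189/2352368069982 = 6 - 2535602452189/2352368069982 = 11578605967703/2352368069982 ≈ 4.9221)
1/j = 1/(11578605967703/2352368069982) = 2352368069982/11578605967703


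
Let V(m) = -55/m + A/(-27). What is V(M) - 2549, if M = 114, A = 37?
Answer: -2617175/1026 ≈ -2550.9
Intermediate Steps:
V(m) = -37/27 - 55/m (V(m) = -55/m + 37/(-27) = -55/m + 37*(-1/27) = -55/m - 37/27 = -37/27 - 55/m)
V(M) - 2549 = (-37/27 - 55/114) - 2549 = -1901/1026 - 2549 = -2617175/1026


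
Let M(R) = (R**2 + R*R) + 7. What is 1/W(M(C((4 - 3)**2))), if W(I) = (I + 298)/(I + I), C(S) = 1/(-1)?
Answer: 18/307 ≈ 0.058632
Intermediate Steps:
C(S) = -1
M(R) = 7 + 2*R**2 (M(R) = (R**2 + R**2) + 7 = 2*R**2 + 7 = 7 + 2*R**2)
W(I) = (298 + I)/(2*I) (W(I) = (298 + I)/((2*I)) = (298 + I)*(1/(2*I)) = (298 + I)/(2*I))
1/W(M(C((4 - 3)**2))) = 1/((298 + (7 + 2*(-1)**2))/(2*(7 + 2*(-1)**2))) = 1/((298 + (7 + 2*1))/(2*(7 + 2*1))) = 1/((298 + (7 + 2))/(2*(7 + 2))) = 1/((1/2)*(298 + 9)/9) = 1/((1/2)*(1/9)*307) = 1/(307/18) = 18/307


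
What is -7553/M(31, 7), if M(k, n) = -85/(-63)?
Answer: -475839/85 ≈ -5598.1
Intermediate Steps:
M(k, n) = 85/63 (M(k, n) = -85*(-1/63) = 85/63)
-7553/M(31, 7) = -7553/85/63 = -7553*63/85 = -475839/85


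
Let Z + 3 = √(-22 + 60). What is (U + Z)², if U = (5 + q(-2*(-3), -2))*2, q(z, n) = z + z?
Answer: (31 + √38)² ≈ 1381.2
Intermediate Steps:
Z = -3 + √38 (Z = -3 + √(-22 + 60) = -3 + √38 ≈ 3.1644)
q(z, n) = 2*z
U = 34 (U = (5 + 2*(-2*(-3)))*2 = (5 + 2*6)*2 = (5 + 12)*2 = 17*2 = 34)
(U + Z)² = (34 + (-3 + √38))² = (31 + √38)²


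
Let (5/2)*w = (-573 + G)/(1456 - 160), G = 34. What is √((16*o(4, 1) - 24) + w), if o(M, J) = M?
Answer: √1290610/180 ≈ 6.3114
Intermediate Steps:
w = -539/3240 (w = 2*((-573 + 34)/(1456 - 160))/5 = 2*(-539/1296)/5 = 2*(-539*1/1296)/5 = (⅖)*(-539/1296) = -539/3240 ≈ -0.16636)
√((16*o(4, 1) - 24) + w) = √((16*4 - 24) - 539/3240) = √((64 - 24) - 539/3240) = √(40 - 539/3240) = √(129061/3240) = √1290610/180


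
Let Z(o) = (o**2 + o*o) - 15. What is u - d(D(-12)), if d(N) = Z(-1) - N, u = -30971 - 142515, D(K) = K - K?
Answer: -173473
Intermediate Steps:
D(K) = 0
Z(o) = -15 + 2*o**2 (Z(o) = (o**2 + o**2) - 15 = 2*o**2 - 15 = -15 + 2*o**2)
u = -173486
d(N) = -13 - N (d(N) = (-15 + 2*(-1)**2) - N = (-15 + 2*1) - N = (-15 + 2) - N = -13 - N)
u - d(D(-12)) = -173486 - (-13 - 1*0) = -173486 - (-13 + 0) = -173486 - 1*(-13) = -173486 + 13 = -173473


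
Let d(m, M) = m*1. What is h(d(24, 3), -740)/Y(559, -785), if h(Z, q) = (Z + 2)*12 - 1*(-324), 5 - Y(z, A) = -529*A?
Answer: -53/34605 ≈ -0.0015316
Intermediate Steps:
Y(z, A) = 5 + 529*A (Y(z, A) = 5 - (-529)*A = 5 + 529*A)
d(m, M) = m
h(Z, q) = 348 + 12*Z (h(Z, q) = (2 + Z)*12 + 324 = (24 + 12*Z) + 324 = 348 + 12*Z)
h(d(24, 3), -740)/Y(559, -785) = (348 + 12*24)/(5 + 529*(-785)) = (348 + 288)/(5 - 415265) = 636/(-415260) = 636*(-1/415260) = -53/34605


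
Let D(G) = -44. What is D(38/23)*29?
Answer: -1276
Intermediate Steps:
D(38/23)*29 = -44*29 = -1276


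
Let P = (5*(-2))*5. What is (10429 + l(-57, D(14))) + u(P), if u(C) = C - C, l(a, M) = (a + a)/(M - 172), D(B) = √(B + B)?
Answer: 25688261/2463 + 19*√7/2463 ≈ 10430.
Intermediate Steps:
D(B) = √2*√B (D(B) = √(2*B) = √2*√B)
l(a, M) = 2*a/(-172 + M) (l(a, M) = (2*a)/(-172 + M) = 2*a/(-172 + M))
P = -50 (P = -10*5 = -50)
u(C) = 0
(10429 + l(-57, D(14))) + u(P) = (10429 + 2*(-57)/(-172 + √2*√14)) + 0 = (10429 + 2*(-57)/(-172 + 2*√7)) + 0 = (10429 - 114/(-172 + 2*√7)) + 0 = 10429 - 114/(-172 + 2*√7)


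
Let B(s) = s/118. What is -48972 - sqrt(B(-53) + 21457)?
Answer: -48972 - sqrt(298761014)/118 ≈ -49119.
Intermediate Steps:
B(s) = s/118 (B(s) = s*(1/118) = s/118)
-48972 - sqrt(B(-53) + 21457) = -48972 - sqrt((1/118)*(-53) + 21457) = -48972 - sqrt(-53/118 + 21457) = -48972 - sqrt(2531873/118) = -48972 - sqrt(298761014)/118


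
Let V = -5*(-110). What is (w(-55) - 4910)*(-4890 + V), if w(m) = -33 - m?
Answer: 21213920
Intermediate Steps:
V = 550
(w(-55) - 4910)*(-4890 + V) = ((-33 - 1*(-55)) - 4910)*(-4890 + 550) = ((-33 + 55) - 4910)*(-4340) = (22 - 4910)*(-4340) = -4888*(-4340) = 21213920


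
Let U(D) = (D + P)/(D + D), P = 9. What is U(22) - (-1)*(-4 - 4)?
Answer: -321/44 ≈ -7.2955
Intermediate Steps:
U(D) = (9 + D)/(2*D) (U(D) = (D + 9)/(D + D) = (9 + D)/((2*D)) = (9 + D)*(1/(2*D)) = (9 + D)/(2*D))
U(22) - (-1)*(-4 - 4) = (1/2)*(9 + 22)/22 - (-1)*(-4 - 4) = (1/2)*(1/22)*31 - (-1)*(-8) = 31/44 - 1*8 = 31/44 - 8 = -321/44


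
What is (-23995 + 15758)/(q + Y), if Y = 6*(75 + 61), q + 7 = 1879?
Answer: -8237/2688 ≈ -3.0644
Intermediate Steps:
q = 1872 (q = -7 + 1879 = 1872)
Y = 816 (Y = 6*136 = 816)
(-23995 + 15758)/(q + Y) = (-23995 + 15758)/(1872 + 816) = -8237/2688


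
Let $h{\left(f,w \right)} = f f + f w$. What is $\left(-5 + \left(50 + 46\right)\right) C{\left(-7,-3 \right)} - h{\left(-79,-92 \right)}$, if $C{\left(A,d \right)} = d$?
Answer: $-13782$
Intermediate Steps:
$h{\left(f,w \right)} = f^{2} + f w$
$\left(-5 + \left(50 + 46\right)\right) C{\left(-7,-3 \right)} - h{\left(-79,-92 \right)} = \left(-5 + \left(50 + 46\right)\right) \left(-3\right) - - 79 \left(-79 - 92\right) = \left(-5 + 96\right) \left(-3\right) - \left(-79\right) \left(-171\right) = 91 \left(-3\right) - 13509 = -273 - 13509 = -13782$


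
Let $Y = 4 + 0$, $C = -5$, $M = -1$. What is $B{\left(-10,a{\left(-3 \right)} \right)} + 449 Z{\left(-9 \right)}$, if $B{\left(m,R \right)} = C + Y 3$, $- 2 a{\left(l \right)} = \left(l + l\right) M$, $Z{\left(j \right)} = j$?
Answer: $-4034$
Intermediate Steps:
$Y = 4$
$a{\left(l \right)} = l$ ($a{\left(l \right)} = - \frac{\left(l + l\right) \left(-1\right)}{2} = - \frac{2 l \left(-1\right)}{2} = - \frac{\left(-2\right) l}{2} = l$)
$B{\left(m,R \right)} = 7$ ($B{\left(m,R \right)} = -5 + 4 \cdot 3 = -5 + 12 = 7$)
$B{\left(-10,a{\left(-3 \right)} \right)} + 449 Z{\left(-9 \right)} = 7 + 449 \left(-9\right) = 7 - 4041 = -4034$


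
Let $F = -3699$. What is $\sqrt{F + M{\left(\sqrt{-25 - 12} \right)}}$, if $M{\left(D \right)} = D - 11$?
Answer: $\sqrt{-3710 + i \sqrt{37}} \approx 0.0499 + 60.91 i$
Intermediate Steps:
$M{\left(D \right)} = -11 + D$ ($M{\left(D \right)} = D - 11 = -11 + D$)
$\sqrt{F + M{\left(\sqrt{-25 - 12} \right)}} = \sqrt{-3699 - \left(11 - \sqrt{-25 - 12}\right)} = \sqrt{-3699 - \left(11 - \sqrt{-37}\right)} = \sqrt{-3699 - \left(11 - i \sqrt{37}\right)} = \sqrt{-3710 + i \sqrt{37}}$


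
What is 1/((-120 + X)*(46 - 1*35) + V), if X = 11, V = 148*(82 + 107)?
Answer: 1/26773 ≈ 3.7351e-5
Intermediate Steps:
V = 27972 (V = 148*189 = 27972)
1/((-120 + X)*(46 - 1*35) + V) = 1/((-120 + 11)*(46 - 1*35) + 27972) = 1/(-109*(46 - 35) + 27972) = 1/(-109*11 + 27972) = 1/(-1199 + 27972) = 1/26773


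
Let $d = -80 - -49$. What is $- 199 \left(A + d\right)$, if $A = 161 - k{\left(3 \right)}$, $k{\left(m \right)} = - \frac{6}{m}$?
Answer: $-26268$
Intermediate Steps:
$d = -31$ ($d = -80 + 49 = -31$)
$A = 163$ ($A = 161 - - \frac{6}{3} = 161 - \left(-6\right) \frac{1}{3} = 161 - -2 = 161 + 2 = 163$)
$- 199 \left(A + d\right) = - 199 \left(163 - 31\right) = \left(-199\right) 132 = -26268$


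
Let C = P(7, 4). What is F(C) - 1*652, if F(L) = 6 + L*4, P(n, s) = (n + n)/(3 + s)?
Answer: -638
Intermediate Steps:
P(n, s) = 2*n/(3 + s) (P(n, s) = (2*n)/(3 + s) = 2*n/(3 + s))
C = 2 (C = 2*7/(3 + 4) = 2*7/7 = 2*7*(1/7) = 2)
F(L) = 6 + 4*L
F(C) - 1*652 = (6 + 4*2) - 1*652 = (6 + 8) - 652 = 14 - 652 = -638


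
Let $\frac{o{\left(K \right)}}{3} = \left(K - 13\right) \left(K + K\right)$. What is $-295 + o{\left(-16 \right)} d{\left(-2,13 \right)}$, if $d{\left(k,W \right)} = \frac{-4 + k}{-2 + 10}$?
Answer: $-2383$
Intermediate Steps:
$d{\left(k,W \right)} = - \frac{1}{2} + \frac{k}{8}$ ($d{\left(k,W \right)} = \frac{-4 + k}{8} = \left(-4 + k\right) \frac{1}{8} = - \frac{1}{2} + \frac{k}{8}$)
$o{\left(K \right)} = 6 K \left(-13 + K\right)$ ($o{\left(K \right)} = 3 \left(K - 13\right) \left(K + K\right) = 3 \left(-13 + K\right) 2 K = 3 \cdot 2 K \left(-13 + K\right) = 6 K \left(-13 + K\right)$)
$-295 + o{\left(-16 \right)} d{\left(-2,13 \right)} = -295 + 6 \left(-16\right) \left(-13 - 16\right) \left(- \frac{1}{2} + \frac{1}{8} \left(-2\right)\right) = -295 + 6 \left(-16\right) \left(-29\right) \left(- \frac{1}{2} - \frac{1}{4}\right) = -295 + 2784 \left(- \frac{3}{4}\right) = -295 - 2088 = -2383$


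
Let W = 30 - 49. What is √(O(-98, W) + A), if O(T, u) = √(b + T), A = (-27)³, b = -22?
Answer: √(-19683 + 2*I*√30) ≈ 0.039 + 140.3*I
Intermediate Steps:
A = -19683
W = -19
O(T, u) = √(-22 + T)
√(O(-98, W) + A) = √(√(-22 - 98) - 19683) = √(√(-120) - 19683) = √(2*I*√30 - 19683) = √(-19683 + 2*I*√30)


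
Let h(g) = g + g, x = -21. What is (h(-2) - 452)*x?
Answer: 9576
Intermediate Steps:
h(g) = 2*g
(h(-2) - 452)*x = (2*(-2) - 452)*(-21) = (-4 - 452)*(-21) = -456*(-21) = 9576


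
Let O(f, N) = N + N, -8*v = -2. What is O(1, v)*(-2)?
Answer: -1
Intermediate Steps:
v = ¼ (v = -⅛*(-2) = ¼ ≈ 0.25000)
O(f, N) = 2*N
O(1, v)*(-2) = (2*(¼))*(-2) = (½)*(-2) = -1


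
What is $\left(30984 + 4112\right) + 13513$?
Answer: $48609$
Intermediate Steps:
$\left(30984 + 4112\right) + 13513 = 35096 + 13513 = 48609$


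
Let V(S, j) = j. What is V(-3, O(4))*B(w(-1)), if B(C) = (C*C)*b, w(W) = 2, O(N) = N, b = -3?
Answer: -48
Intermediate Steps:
B(C) = -3*C² (B(C) = (C*C)*(-3) = C²*(-3) = -3*C²)
V(-3, O(4))*B(w(-1)) = 4*(-3*2²) = 4*(-3*4) = 4*(-12) = -48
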